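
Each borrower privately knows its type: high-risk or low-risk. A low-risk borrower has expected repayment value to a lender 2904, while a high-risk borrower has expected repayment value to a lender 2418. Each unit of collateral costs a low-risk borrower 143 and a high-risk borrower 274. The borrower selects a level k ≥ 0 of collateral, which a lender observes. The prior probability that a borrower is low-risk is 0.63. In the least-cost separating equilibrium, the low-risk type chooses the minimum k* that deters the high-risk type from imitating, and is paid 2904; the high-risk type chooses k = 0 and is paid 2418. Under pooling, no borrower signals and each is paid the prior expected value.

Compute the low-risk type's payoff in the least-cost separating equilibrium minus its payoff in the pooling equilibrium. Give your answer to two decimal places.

-73.82

Least-cost separating signal: k* solves 2418 = 2904 − 274·k*, so k* = (2904 − 2418)/274 ≈ 1.7737.
Low-risk type's separating payoff: 2904 − 143 × k* = 2904 − 143 × (2904 − 2418)/274 = 2904 − 69498/274 ≈ 2650.3577.
Pooling payoff: 0.63 × 2904 + 0.37 × 2418 = 2724.18.
Difference: 2650.3577 − 2724.18 = -73.8223, i.e. -73.82 to two decimal places.
The low-risk type would prefer the pooling outcome.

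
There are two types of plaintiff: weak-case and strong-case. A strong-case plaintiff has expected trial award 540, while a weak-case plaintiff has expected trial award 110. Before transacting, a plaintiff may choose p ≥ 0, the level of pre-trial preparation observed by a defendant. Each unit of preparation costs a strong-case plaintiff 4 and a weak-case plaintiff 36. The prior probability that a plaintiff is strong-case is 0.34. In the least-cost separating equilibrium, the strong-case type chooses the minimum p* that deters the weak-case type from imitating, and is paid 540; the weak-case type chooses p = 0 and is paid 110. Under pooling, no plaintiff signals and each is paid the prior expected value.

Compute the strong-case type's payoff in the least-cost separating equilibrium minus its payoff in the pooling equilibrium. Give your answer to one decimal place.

Least-cost separating signal: p* solves 110 = 540 − 36·p*, so p* = (540 − 110)/36 ≈ 11.9444.
Strong-case type's separating payoff: 540 − 4 × p* = 540 − 4 × (540 − 110)/36 = 540 − 1720/36 ≈ 492.222.
Pooling payoff: 0.34 × 540 + 0.66 × 110 = 256.2.
Difference: 492.222 − 256.2 = 236.022, i.e. 236.0 to one decimal place.
The strong-case type prefers to separate.

236.0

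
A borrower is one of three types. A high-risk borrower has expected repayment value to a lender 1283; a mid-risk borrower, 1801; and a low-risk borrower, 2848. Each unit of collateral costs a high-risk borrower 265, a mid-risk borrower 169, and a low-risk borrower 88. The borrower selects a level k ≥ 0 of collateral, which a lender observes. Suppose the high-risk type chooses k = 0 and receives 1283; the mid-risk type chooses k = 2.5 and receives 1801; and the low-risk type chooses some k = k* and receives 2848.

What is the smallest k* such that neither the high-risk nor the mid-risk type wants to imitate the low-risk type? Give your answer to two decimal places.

Mid-risk type (on-path payoff 1801 − 169×2.5 = 1378.5) won't mimic when 1378.5 ≥ 2848 − 169·k*, i.e. k* ≥ 8.70.
High-risk type (on-path payoff 1283) won't mimic when 1283 ≥ 2848 − 265·k*, i.e. k* ≥ 5.91.
Both must hold, so k* = max(5.91, 8.70) = 8.70. The mid-risk type's constraint binds.

8.70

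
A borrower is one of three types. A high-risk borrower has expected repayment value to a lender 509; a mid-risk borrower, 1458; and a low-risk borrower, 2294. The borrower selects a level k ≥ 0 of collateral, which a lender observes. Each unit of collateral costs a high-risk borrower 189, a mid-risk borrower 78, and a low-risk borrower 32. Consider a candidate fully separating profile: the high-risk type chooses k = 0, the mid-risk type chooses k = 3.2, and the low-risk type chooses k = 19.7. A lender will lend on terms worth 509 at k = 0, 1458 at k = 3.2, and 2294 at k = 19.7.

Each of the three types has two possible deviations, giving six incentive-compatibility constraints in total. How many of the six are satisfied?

5

Mid-risk (own payoff 1458 − 78×3.2 = 1208.4): to k=0 gives 509 → no gain ✓; to k=19.7 gives 2294 − 78×19.7 = 757.4 → no gain ✓.
Low-risk (own payoff 2294 − 32×19.7 = 1663.6): to k=0 gives 509 → no gain ✓; to k=3.2 gives 1458 − 32×3.2 = 1355.6 → no gain ✓.
High-risk (own payoff 509): to k=3.2 gives 1458 − 189×3.2 = 853.2 → profitable ✗; to k=19.7 gives 2294 − 189×19.7 = -1429.3 → no gain ✓.
5 of the 6 constraints hold; not an equilibrium.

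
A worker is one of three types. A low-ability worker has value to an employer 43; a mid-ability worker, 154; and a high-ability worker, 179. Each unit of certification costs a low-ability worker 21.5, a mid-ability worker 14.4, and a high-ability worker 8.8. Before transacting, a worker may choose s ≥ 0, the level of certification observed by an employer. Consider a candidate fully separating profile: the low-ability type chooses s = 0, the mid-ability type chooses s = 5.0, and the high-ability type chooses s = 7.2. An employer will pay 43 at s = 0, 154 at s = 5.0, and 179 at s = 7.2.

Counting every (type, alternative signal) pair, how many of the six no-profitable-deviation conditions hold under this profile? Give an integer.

High-ability (own payoff 179 − 8.8×7.2 = 115.64): to s=0 gives 43 → no gain ✓; to s=5.0 gives 154 − 8.8×5.0 = 110 → no gain ✓.
Mid-ability (own payoff 154 − 14.4×5.0 = 82): to s=0 gives 43 → no gain ✓; to s=7.2 gives 179 − 14.4×7.2 = 75.32 → no gain ✓.
Low-ability (own payoff 43): to s=5.0 gives 154 − 21.5×5.0 = 46.5 → profitable ✗; to s=7.2 gives 179 − 21.5×7.2 = 24.2 → no gain ✓.
5 of the 6 constraints hold; not an equilibrium.

5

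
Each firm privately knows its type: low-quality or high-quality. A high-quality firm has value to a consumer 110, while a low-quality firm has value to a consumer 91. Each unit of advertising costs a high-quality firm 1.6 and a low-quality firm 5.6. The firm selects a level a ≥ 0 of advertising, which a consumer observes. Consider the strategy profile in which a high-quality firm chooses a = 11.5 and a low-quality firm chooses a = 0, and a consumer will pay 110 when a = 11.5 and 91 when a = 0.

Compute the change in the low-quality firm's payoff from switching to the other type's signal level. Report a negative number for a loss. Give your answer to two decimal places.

Playing a = 0 the low-quality firm receives 91.
Deviating to a = 11.5 brings payment 110 at cost 5.6 × 11.5 = 64.4, netting 45.6.
Gain from deviating: 45.6 − 91 = -45.40.
The gain is negative, so the low-quality type's incentive-compatibility constraint is satisfied.

-45.40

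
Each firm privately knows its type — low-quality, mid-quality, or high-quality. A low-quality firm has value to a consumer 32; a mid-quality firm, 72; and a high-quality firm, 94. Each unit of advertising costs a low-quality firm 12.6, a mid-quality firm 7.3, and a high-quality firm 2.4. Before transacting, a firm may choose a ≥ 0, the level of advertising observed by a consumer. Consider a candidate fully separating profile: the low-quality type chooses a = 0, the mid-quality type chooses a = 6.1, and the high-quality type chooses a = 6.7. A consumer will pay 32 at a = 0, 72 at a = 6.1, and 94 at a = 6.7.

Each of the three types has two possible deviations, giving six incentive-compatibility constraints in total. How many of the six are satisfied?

4

Low-quality (own payoff 32): to a=6.1 gives 72 − 12.6×6.1 = -4.86 → no gain ✓; to a=6.7 gives 94 − 12.6×6.7 = 9.58 → no gain ✓.
High-quality (own payoff 94 − 2.4×6.7 = 77.92): to a=0 gives 32 → no gain ✓; to a=6.1 gives 72 − 2.4×6.1 = 57.36 → no gain ✓.
Mid-quality (own payoff 72 − 7.3×6.1 = 27.47): to a=0 gives 32 → profitable ✗; to a=6.7 gives 94 − 7.3×6.7 = 45.09 → profitable ✗.
4 of the 6 constraints hold; not an equilibrium.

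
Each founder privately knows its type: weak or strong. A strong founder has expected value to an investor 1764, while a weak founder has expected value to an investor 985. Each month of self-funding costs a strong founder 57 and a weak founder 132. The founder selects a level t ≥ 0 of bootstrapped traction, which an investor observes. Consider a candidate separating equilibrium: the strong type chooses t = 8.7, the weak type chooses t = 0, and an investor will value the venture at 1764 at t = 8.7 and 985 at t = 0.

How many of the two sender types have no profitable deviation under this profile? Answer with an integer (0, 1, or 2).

2

Strong type: signal → 1764 − 57 × 8.7 = 1268.1; deviate to 0 → 985. IC holds (1268.1 ≥ 985).
Weak type: stay at 0 → 985; mimic → 1764 − 132 × 8.7 = 615.6. IC holds (985 ≥ 615.6).
2 of 2 constraints hold, so this is a separating equilibrium.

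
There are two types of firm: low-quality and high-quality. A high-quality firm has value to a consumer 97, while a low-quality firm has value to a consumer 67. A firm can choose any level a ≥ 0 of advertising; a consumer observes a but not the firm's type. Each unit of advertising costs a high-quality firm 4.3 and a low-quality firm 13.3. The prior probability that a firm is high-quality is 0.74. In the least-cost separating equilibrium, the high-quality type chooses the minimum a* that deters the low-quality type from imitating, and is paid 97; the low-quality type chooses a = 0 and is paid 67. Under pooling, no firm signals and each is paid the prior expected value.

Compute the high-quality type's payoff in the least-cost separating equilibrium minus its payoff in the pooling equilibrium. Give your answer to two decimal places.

Least-cost separating signal: a* solves 67 = 97 − 13.3·a*, so a* = (97 − 67)/13.3 ≈ 2.2556.
High-quality type's separating payoff: 97 − 4.3 × a* = 97 − 4.3 × (97 − 67)/13.3 = 97 − 129/13.3 ≈ 87.3008.
Pooling payoff: 0.74 × 97 + 0.26 × 67 = 89.2.
Difference: 87.3008 − 89.2 = -1.8992, i.e. -1.90 to two decimal places.
The high-quality type would prefer the pooling outcome.

-1.90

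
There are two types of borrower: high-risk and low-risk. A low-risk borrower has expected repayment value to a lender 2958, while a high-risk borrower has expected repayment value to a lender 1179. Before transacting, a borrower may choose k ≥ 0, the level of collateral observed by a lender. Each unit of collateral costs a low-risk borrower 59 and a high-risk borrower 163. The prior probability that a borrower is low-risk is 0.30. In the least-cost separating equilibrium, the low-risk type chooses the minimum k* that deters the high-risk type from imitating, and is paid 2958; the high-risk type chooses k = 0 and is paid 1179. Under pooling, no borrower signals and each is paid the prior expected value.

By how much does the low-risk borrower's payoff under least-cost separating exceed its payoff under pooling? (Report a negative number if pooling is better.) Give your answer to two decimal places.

Least-cost separating signal: k* solves 1179 = 2958 − 163·k*, so k* = (2958 − 1179)/163 ≈ 10.9141.
Low-risk type's separating payoff: 2958 − 59 × k* = 2958 − 59 × (2958 − 1179)/163 = 2958 − 104961/163 ≈ 2314.0675.
Pooling payoff: 0.30 × 2958 + 0.70 × 1179 = 1712.7.
Difference: 2314.0675 − 1712.7 = 601.3675, i.e. 601.37 to two decimal places.
The low-risk type prefers to separate.

601.37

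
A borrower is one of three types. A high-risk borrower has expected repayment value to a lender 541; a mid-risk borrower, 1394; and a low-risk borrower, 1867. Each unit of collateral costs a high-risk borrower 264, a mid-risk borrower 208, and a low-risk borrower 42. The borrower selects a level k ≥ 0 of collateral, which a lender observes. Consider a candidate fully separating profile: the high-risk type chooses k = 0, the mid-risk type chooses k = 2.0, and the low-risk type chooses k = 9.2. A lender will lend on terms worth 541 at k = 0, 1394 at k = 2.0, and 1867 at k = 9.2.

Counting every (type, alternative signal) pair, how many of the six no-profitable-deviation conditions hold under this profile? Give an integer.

5

High-risk (own payoff 541): to k=2.0 gives 1394 − 264×2.0 = 866 → profitable ✗; to k=9.2 gives 1867 − 264×9.2 = -561.8 → no gain ✓.
Mid-risk (own payoff 1394 − 208×2.0 = 978): to k=0 gives 541 → no gain ✓; to k=9.2 gives 1867 − 208×9.2 = -46.6 → no gain ✓.
Low-risk (own payoff 1867 − 42×9.2 = 1480.6): to k=0 gives 541 → no gain ✓; to k=2.0 gives 1394 − 42×2.0 = 1310 → no gain ✓.
5 of the 6 constraints hold; not an equilibrium.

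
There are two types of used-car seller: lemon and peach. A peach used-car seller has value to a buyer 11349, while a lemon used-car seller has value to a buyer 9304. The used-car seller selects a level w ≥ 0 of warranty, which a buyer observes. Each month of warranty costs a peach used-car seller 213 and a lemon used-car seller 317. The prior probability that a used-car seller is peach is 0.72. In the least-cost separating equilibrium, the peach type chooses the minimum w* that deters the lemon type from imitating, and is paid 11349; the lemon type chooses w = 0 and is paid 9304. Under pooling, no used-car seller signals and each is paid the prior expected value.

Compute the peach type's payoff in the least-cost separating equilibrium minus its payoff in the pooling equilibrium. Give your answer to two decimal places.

Least-cost separating signal: w* solves 9304 = 11349 − 317·w*, so w* = (11349 − 9304)/317 ≈ 6.4511.
Peach type's separating payoff: 11349 − 213 × w* = 11349 − 213 × (11349 − 9304)/317 = 11349 − 435585/317 ≈ 9974.9148.
Pooling payoff: 0.72 × 11349 + 0.28 × 9304 = 10776.4.
Difference: 9974.9148 − 10776.4 = -801.4852, i.e. -801.49 to two decimal places.
The peach type would prefer the pooling outcome.

-801.49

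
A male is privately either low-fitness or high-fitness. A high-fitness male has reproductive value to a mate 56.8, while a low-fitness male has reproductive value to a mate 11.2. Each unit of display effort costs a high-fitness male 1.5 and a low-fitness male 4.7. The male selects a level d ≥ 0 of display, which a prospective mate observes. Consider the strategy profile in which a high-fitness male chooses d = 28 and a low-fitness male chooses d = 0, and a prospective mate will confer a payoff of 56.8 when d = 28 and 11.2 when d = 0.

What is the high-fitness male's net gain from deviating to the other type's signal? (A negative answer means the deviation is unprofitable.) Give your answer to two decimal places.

Playing d = 28 the high-fitness male receives 56.8 − 1.5 × 28 = 14.8.
Deviating to d = 0 yields 11.2 instead.
Gain from deviating: 11.2 − 14.8 = -3.60.
The gain is negative, so the high-fitness type's incentive-compatibility constraint is satisfied.

-3.60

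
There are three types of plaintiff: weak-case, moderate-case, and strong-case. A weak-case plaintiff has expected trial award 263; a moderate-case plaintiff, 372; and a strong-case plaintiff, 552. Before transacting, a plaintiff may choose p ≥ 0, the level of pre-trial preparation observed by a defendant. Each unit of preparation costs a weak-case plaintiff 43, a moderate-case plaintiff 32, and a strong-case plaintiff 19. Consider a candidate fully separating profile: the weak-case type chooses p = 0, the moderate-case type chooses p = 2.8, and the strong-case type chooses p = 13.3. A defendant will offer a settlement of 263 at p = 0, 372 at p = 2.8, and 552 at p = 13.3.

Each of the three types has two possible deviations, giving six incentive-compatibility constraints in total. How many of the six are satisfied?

Strong-case (own payoff 552 − 19×13.3 = 299.3): to p=0 gives 263 → no gain ✓; to p=2.8 gives 372 − 19×2.8 = 318.8 → profitable ✗.
Weak-case (own payoff 263): to p=2.8 gives 372 − 43×2.8 = 251.6 → no gain ✓; to p=13.3 gives 552 − 43×13.3 = -19.9 → no gain ✓.
Moderate-case (own payoff 372 − 32×2.8 = 282.4): to p=0 gives 263 → no gain ✓; to p=13.3 gives 552 − 32×13.3 = 126.4 → no gain ✓.
5 of the 6 constraints hold; not an equilibrium.

5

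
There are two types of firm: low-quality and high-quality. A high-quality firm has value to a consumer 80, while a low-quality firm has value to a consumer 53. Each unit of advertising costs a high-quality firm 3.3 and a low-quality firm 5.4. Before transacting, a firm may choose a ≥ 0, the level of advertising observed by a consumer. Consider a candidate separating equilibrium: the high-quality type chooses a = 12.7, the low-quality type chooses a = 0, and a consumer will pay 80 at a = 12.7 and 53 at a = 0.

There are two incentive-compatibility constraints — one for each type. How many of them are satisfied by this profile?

High-quality type: signal → 80 − 3.3 × 12.7 = 38.09; deviate to 0 → 53. IC fails (38.09 < 53).
Low-quality type: stay at 0 → 53; mimic → 80 − 5.4 × 12.7 = 11.42. IC holds (53 ≥ 11.42).
1 of 2 constraints hold, so this profile is not an equilibrium.

1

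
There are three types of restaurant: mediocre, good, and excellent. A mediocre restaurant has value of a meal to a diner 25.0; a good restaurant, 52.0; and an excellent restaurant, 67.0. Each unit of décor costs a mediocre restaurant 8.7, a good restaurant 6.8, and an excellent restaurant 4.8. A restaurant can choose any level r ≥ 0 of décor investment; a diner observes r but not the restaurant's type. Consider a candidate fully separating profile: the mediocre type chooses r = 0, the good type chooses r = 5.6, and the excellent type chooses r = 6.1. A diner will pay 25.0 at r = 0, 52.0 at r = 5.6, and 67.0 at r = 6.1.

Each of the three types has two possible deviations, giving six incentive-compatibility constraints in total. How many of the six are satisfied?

Excellent (own payoff 67.0 − 4.8×6.1 = 37.72): to r=0 gives 25.0 → no gain ✓; to r=5.6 gives 52.0 − 4.8×5.6 = 25.12 → no gain ✓.
Good (own payoff 52.0 − 6.8×5.6 = 13.92): to r=0 gives 25.0 → profitable ✗; to r=6.1 gives 67.0 − 6.8×6.1 = 25.52 → profitable ✗.
Mediocre (own payoff 25.0): to r=5.6 gives 52.0 − 8.7×5.6 = 3.28 → no gain ✓; to r=6.1 gives 67.0 − 8.7×6.1 = 13.93 → no gain ✓.
4 of the 6 constraints hold; not an equilibrium.

4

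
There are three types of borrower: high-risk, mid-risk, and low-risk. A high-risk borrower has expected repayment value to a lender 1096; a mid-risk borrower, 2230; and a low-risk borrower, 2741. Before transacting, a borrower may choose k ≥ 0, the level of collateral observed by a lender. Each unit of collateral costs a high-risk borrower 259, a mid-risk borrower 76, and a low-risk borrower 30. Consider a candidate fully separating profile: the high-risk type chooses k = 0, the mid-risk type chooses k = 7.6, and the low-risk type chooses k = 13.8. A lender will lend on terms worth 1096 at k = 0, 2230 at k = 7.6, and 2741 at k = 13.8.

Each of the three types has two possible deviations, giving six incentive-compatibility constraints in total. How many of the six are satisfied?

Mid-risk (own payoff 2230 − 76×7.6 = 1652.4): to k=0 gives 1096 → no gain ✓; to k=13.8 gives 2741 − 76×13.8 = 1692.2 → profitable ✗.
High-risk (own payoff 1096): to k=7.6 gives 2230 − 259×7.6 = 261.6 → no gain ✓; to k=13.8 gives 2741 − 259×13.8 = -833.2 → no gain ✓.
Low-risk (own payoff 2741 − 30×13.8 = 2327): to k=0 gives 1096 → no gain ✓; to k=7.6 gives 2230 − 30×7.6 = 2002 → no gain ✓.
5 of the 6 constraints hold; not an equilibrium.

5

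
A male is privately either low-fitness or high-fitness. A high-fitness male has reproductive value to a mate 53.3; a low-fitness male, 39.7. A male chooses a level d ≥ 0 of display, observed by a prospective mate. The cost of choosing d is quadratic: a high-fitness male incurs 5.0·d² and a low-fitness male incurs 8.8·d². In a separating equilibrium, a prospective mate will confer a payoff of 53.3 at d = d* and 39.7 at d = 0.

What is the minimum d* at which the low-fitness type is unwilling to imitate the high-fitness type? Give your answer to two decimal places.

1.24

The low-fitness type at d = 0 receives 39.7; imitating at d* yields 53.3 − 8.8·d*².
Indifference: 39.7 = 53.3 − 8.8·d*², so d*² = (53.3 − 39.7) / 8.8 ≈ 1.5455.
d* = √1.5455 ≈ 1.24.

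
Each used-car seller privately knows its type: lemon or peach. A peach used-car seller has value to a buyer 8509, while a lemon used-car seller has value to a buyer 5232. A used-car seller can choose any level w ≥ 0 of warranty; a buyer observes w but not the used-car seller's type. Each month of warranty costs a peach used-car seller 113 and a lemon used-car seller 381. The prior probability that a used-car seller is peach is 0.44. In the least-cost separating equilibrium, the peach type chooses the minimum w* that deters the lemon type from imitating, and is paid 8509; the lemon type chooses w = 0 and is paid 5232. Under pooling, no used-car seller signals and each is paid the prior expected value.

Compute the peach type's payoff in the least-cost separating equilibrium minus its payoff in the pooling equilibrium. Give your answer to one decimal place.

863.2

Least-cost separating signal: w* solves 5232 = 8509 − 381·w*, so w* = (8509 − 5232)/381 ≈ 8.6010.
Peach type's separating payoff: 8509 − 113 × w* = 8509 − 113 × (8509 − 5232)/381 = 8509 − 370301/381 ≈ 7537.081.
Pooling payoff: 0.44 × 8509 + 0.56 × 5232 = 6673.88.
Difference: 7537.081 − 6673.88 = 863.201, i.e. 863.2 to one decimal place.
The peach type prefers to separate.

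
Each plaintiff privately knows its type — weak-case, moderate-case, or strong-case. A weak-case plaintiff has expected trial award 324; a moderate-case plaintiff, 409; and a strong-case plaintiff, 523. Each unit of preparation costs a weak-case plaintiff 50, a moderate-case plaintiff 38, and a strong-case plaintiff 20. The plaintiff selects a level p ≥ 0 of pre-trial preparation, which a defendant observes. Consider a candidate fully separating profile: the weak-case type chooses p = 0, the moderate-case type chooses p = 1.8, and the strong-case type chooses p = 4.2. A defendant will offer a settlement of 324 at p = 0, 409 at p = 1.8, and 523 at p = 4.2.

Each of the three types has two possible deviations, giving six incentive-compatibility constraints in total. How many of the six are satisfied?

5

Moderate-case (own payoff 409 − 38×1.8 = 340.6): to p=0 gives 324 → no gain ✓; to p=4.2 gives 523 − 38×4.2 = 363.4 → profitable ✗.
Weak-case (own payoff 324): to p=1.8 gives 409 − 50×1.8 = 319 → no gain ✓; to p=4.2 gives 523 − 50×4.2 = 313 → no gain ✓.
Strong-case (own payoff 523 − 20×4.2 = 439): to p=0 gives 324 → no gain ✓; to p=1.8 gives 409 − 20×1.8 = 373 → no gain ✓.
5 of the 6 constraints hold; not an equilibrium.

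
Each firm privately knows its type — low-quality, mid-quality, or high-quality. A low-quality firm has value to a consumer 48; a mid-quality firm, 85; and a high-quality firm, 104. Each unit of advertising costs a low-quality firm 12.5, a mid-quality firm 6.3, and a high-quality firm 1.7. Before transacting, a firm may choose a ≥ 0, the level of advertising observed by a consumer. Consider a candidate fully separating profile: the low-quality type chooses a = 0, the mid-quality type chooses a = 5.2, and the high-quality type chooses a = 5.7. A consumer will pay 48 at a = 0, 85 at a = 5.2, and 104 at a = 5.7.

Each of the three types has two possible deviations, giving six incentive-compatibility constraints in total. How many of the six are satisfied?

5

High-quality (own payoff 104 − 1.7×5.7 = 94.31): to a=0 gives 48 → no gain ✓; to a=5.2 gives 85 − 1.7×5.2 = 76.16 → no gain ✓.
Low-quality (own payoff 48): to a=5.2 gives 85 − 12.5×5.2 = 20 → no gain ✓; to a=5.7 gives 104 − 12.5×5.7 = 32.75 → no gain ✓.
Mid-quality (own payoff 85 − 6.3×5.2 = 52.24): to a=0 gives 48 → no gain ✓; to a=5.7 gives 104 − 6.3×5.7 = 68.09 → profitable ✗.
5 of the 6 constraints hold; not an equilibrium.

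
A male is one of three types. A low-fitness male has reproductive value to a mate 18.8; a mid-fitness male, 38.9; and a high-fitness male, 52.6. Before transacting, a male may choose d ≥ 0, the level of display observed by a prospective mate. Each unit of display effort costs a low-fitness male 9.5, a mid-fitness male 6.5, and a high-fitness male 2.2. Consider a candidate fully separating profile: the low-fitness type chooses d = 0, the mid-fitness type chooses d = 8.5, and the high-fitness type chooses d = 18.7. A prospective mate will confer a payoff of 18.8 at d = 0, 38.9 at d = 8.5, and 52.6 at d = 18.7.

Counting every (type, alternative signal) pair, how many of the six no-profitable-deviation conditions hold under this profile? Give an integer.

3

Mid-fitness (own payoff 38.9 − 6.5×8.5 = -16.35): to d=0 gives 18.8 → profitable ✗; to d=18.7 gives 52.6 − 6.5×18.7 = -68.95 → no gain ✓.
Low-fitness (own payoff 18.8): to d=8.5 gives 38.9 − 9.5×8.5 = -41.85 → no gain ✓; to d=18.7 gives 52.6 − 9.5×18.7 = -125.05 → no gain ✓.
High-fitness (own payoff 52.6 − 2.2×18.7 = 11.46): to d=0 gives 18.8 → profitable ✗; to d=8.5 gives 38.9 − 2.2×8.5 = 20.2 → profitable ✗.
3 of the 6 constraints hold; not an equilibrium.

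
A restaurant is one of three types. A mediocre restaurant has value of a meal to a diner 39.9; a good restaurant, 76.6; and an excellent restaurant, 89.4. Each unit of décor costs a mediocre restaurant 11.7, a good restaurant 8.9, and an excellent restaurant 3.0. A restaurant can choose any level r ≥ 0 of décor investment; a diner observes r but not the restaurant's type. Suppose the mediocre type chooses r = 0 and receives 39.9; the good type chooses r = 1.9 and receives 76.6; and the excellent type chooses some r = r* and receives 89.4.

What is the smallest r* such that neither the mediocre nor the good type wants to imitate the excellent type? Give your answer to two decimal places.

Good type (on-path payoff 76.6 − 8.9×1.9 = 59.69) won't mimic when 59.69 ≥ 89.4 − 8.9·r*, i.e. r* ≥ 3.34.
Mediocre type (on-path payoff 39.9) won't mimic when 39.9 ≥ 89.4 − 11.7·r*, i.e. r* ≥ 4.23.
Both must hold, so r* = max(4.23, 3.34) = 4.23. The mediocre type's constraint binds.

4.23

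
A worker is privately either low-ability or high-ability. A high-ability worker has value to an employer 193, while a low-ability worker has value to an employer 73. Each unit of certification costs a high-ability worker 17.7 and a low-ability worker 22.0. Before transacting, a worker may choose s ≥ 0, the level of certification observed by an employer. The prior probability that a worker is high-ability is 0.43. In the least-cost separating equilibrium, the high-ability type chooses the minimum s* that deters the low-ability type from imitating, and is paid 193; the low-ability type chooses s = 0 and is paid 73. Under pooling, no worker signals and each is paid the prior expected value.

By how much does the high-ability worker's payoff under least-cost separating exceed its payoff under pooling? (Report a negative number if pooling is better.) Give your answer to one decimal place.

Least-cost separating signal: s* solves 73 = 193 − 22.0·s*, so s* = (193 − 73)/22.0 ≈ 5.4545.
High-ability type's separating payoff: 193 − 17.7 × s* = 193 − 17.7 × (193 − 73)/22.0 = 193 − 2124/22.0 ≈ 96.455.
Pooling payoff: 0.43 × 193 + 0.57 × 73 = 124.6.
Difference: 96.455 − 124.6 = -28.145, i.e. -28.1 to one decimal place.
The high-ability type would prefer the pooling outcome.

-28.1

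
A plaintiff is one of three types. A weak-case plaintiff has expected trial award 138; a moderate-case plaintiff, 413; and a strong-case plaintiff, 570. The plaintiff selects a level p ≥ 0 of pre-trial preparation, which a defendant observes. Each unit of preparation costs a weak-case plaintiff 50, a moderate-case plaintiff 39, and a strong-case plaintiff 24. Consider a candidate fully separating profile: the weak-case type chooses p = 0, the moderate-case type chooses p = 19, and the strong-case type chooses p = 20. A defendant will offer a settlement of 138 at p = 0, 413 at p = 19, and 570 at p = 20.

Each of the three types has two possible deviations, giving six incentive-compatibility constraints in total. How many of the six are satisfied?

3

Weak-case (own payoff 138): to p=19 gives 413 − 50×19 = -537 → no gain ✓; to p=20 gives 570 − 50×20 = -430 → no gain ✓.
Moderate-case (own payoff 413 − 39×19 = -328): to p=0 gives 138 → profitable ✗; to p=20 gives 570 − 39×20 = -210 → profitable ✗.
Strong-case (own payoff 570 − 24×20 = 90): to p=0 gives 138 → profitable ✗; to p=19 gives 413 − 24×19 = -43 → no gain ✓.
3 of the 6 constraints hold; not an equilibrium.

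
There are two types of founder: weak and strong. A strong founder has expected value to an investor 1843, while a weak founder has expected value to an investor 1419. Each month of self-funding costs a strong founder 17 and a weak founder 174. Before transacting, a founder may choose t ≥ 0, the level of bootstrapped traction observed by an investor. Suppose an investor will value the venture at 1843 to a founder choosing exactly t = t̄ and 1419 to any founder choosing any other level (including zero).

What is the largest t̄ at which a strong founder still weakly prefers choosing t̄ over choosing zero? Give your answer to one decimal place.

24.9

Choosing t̄ yields the strong type 1843 − 17·t̄; choosing zero yields 1419.
The strong type is indifferent at 1843 − 17·t̄ = 1419, i.e. t̄ = (1843 − 1419) / 17 ≈ 24.9.
For any t̄ above 24.9 the strong type would rather pool at zero, so separation collapses.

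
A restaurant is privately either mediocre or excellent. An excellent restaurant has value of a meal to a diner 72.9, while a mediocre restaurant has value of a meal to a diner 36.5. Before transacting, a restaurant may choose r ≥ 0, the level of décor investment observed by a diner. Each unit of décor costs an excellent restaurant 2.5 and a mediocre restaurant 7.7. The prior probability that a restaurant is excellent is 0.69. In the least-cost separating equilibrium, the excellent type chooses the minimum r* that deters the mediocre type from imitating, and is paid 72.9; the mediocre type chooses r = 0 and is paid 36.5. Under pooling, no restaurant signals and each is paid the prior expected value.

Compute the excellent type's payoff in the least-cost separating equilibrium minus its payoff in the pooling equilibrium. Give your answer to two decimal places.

Least-cost separating signal: r* solves 36.5 = 72.9 − 7.7·r*, so r* = (72.9 − 36.5)/7.7 ≈ 4.7273.
Excellent type's separating payoff: 72.9 − 2.5 × r* = 72.9 − 2.5 × (72.9 − 36.5)/7.7 = 72.9 − 91/7.7 ≈ 61.0818.
Pooling payoff: 0.69 × 72.9 + 0.31 × 36.5 = 61.616.
Difference: 61.0818 − 61.616 = -0.5342, i.e. -0.53 to two decimal places.
The excellent type would prefer the pooling outcome.

-0.53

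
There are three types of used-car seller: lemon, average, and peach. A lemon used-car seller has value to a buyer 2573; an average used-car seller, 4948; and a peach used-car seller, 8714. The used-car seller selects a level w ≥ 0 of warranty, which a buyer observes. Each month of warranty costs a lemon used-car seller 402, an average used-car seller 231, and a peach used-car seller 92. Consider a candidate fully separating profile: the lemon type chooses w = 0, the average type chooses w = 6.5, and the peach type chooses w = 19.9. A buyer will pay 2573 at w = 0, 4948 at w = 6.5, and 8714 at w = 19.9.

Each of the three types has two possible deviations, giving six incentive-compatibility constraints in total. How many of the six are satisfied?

Lemon (own payoff 2573): to w=6.5 gives 4948 − 402×6.5 = 2335 → no gain ✓; to w=19.9 gives 8714 − 402×19.9 = 714.2 → no gain ✓.
Peach (own payoff 8714 − 92×19.9 = 6883.2): to w=0 gives 2573 → no gain ✓; to w=6.5 gives 4948 − 92×6.5 = 4350 → no gain ✓.
Average (own payoff 4948 − 231×6.5 = 3446.5): to w=0 gives 2573 → no gain ✓; to w=19.9 gives 8714 − 231×19.9 = 4117.1 → profitable ✗.
5 of the 6 constraints hold; not an equilibrium.

5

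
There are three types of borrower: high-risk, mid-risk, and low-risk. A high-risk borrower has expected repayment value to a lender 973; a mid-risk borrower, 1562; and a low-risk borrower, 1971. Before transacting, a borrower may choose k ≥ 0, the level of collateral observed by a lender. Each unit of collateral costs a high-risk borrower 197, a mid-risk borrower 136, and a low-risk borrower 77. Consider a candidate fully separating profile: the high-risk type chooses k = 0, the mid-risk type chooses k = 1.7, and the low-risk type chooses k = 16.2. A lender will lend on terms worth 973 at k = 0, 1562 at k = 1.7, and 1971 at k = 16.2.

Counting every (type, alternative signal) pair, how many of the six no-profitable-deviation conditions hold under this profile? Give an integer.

High-risk (own payoff 973): to k=1.7 gives 1562 − 197×1.7 = 1227.1 → profitable ✗; to k=16.2 gives 1971 − 197×16.2 = -1220.4 → no gain ✓.
Mid-risk (own payoff 1562 − 136×1.7 = 1330.8): to k=0 gives 973 → no gain ✓; to k=16.2 gives 1971 − 136×16.2 = -232.2 → no gain ✓.
Low-risk (own payoff 1971 − 77×16.2 = 723.6): to k=0 gives 973 → profitable ✗; to k=1.7 gives 1562 − 77×1.7 = 1431.1 → profitable ✗.
3 of the 6 constraints hold; not an equilibrium.

3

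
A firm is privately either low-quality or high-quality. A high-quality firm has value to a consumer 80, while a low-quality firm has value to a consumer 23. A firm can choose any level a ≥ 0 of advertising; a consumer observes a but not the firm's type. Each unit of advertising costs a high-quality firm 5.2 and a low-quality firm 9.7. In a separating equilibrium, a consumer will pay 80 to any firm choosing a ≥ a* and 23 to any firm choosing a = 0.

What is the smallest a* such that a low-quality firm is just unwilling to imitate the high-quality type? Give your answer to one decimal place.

A low-quality firm choosing a = 0 receives 23.
Imitating at a* instead would pay 80 at cost 9.7·a*, netting 80 − 9.7·a*.
Indifference: 23 = 80 − 9.7·a*, so a* = (80 − 23) / 9.7 ≈ 5.9.
This is the low-quality type's binding incentive-compatibility constraint; any a ≥ 5.9 sustains separation on that side.

5.9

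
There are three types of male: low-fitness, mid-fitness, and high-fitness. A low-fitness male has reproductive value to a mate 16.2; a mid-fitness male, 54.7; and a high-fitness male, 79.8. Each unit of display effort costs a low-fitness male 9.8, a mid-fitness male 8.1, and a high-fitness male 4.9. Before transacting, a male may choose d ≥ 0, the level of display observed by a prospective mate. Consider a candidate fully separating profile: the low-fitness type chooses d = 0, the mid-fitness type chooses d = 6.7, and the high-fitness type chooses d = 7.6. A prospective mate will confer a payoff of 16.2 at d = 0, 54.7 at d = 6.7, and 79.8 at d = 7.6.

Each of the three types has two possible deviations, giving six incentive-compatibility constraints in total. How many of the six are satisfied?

4

Low-fitness (own payoff 16.2): to d=6.7 gives 54.7 − 9.8×6.7 = -10.96 → no gain ✓; to d=7.6 gives 79.8 − 9.8×7.6 = 5.32 → no gain ✓.
High-fitness (own payoff 79.8 − 4.9×7.6 = 42.56): to d=0 gives 16.2 → no gain ✓; to d=6.7 gives 54.7 − 4.9×6.7 = 21.87 → no gain ✓.
Mid-fitness (own payoff 54.7 − 8.1×6.7 = 0.43): to d=0 gives 16.2 → profitable ✗; to d=7.6 gives 79.8 − 8.1×7.6 = 18.24 → profitable ✗.
4 of the 6 constraints hold; not an equilibrium.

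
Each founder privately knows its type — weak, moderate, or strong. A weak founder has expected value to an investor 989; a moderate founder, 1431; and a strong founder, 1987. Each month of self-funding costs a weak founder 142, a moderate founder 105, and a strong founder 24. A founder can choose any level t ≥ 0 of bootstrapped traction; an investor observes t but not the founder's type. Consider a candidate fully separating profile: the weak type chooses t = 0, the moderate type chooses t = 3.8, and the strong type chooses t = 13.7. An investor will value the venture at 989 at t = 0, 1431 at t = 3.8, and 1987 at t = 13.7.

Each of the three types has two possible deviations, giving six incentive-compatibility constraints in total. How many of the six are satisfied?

Moderate (own payoff 1431 − 105×3.8 = 1032): to t=0 gives 989 → no gain ✓; to t=13.7 gives 1987 − 105×13.7 = 548.5 → no gain ✓.
Weak (own payoff 989): to t=3.8 gives 1431 − 142×3.8 = 891.4 → no gain ✓; to t=13.7 gives 1987 − 142×13.7 = 41.6 → no gain ✓.
Strong (own payoff 1987 − 24×13.7 = 1658.2): to t=0 gives 989 → no gain ✓; to t=3.8 gives 1431 − 24×3.8 = 1339.8 → no gain ✓.
6 of the 6 constraints hold; this profile is a separating equilibrium.

6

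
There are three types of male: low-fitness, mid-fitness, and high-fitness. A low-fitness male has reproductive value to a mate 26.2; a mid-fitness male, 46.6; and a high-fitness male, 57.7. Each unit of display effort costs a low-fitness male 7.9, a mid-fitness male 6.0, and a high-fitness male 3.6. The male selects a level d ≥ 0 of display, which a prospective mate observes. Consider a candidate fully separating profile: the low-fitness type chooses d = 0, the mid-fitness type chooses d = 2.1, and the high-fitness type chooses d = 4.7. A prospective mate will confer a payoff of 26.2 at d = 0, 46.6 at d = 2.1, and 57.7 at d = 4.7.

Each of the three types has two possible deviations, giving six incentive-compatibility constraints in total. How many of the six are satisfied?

5

High-fitness (own payoff 57.7 − 3.6×4.7 = 40.78): to d=0 gives 26.2 → no gain ✓; to d=2.1 gives 46.6 − 3.6×2.1 = 39.04 → no gain ✓.
Low-fitness (own payoff 26.2): to d=2.1 gives 46.6 − 7.9×2.1 = 30.01 → profitable ✗; to d=4.7 gives 57.7 − 7.9×4.7 = 20.57 → no gain ✓.
Mid-fitness (own payoff 46.6 − 6.0×2.1 = 34): to d=0 gives 26.2 → no gain ✓; to d=4.7 gives 57.7 − 6.0×4.7 = 29.5 → no gain ✓.
5 of the 6 constraints hold; not an equilibrium.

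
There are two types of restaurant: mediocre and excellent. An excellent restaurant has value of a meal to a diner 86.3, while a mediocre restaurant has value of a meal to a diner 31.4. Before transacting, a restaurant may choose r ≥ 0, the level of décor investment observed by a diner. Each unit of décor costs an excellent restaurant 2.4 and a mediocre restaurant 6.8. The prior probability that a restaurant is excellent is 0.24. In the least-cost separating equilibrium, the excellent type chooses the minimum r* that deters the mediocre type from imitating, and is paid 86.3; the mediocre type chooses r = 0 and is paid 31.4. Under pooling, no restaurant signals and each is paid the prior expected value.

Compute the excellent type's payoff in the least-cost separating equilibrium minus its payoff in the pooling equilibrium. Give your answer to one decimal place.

Least-cost separating signal: r* solves 31.4 = 86.3 − 6.8·r*, so r* = (86.3 − 31.4)/6.8 ≈ 8.0735.
Excellent type's separating payoff: 86.3 − 2.4 × r* = 86.3 − 2.4 × (86.3 − 31.4)/6.8 = 86.3 − 131.76/6.8 ≈ 66.924.
Pooling payoff: 0.24 × 86.3 + 0.76 × 31.4 = 44.576.
Difference: 66.924 − 44.576 = 22.348, i.e. 22.3 to one decimal place.
The excellent type prefers to separate.

22.3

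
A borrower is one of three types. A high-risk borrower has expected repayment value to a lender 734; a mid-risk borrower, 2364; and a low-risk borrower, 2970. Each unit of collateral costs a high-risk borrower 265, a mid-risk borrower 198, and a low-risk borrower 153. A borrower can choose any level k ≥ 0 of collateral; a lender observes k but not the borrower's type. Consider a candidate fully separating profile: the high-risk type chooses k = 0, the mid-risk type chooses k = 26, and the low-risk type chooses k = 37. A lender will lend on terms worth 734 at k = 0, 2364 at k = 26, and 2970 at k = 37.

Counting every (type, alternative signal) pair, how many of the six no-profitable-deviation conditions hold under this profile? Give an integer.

Low-risk (own payoff 2970 − 153×37 = -2691): to k=0 gives 734 → profitable ✗; to k=26 gives 2364 − 153×26 = -1614 → profitable ✗.
Mid-risk (own payoff 2364 − 198×26 = -2784): to k=0 gives 734 → profitable ✗; to k=37 gives 2970 − 198×37 = -4356 → no gain ✓.
High-risk (own payoff 734): to k=26 gives 2364 − 265×26 = -4526 → no gain ✓; to k=37 gives 2970 − 265×37 = -6835 → no gain ✓.
3 of the 6 constraints hold; not an equilibrium.

3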